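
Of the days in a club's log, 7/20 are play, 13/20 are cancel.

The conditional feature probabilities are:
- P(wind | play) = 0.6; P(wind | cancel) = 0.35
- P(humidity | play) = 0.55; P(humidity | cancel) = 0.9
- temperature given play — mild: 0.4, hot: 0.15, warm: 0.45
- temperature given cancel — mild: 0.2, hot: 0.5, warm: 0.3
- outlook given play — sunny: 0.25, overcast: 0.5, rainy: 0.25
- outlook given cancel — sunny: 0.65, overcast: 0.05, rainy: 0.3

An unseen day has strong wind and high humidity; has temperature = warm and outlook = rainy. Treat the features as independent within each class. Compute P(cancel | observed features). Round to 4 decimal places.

play: 0.35 × 0.6 × 0.55 × 0.45 × 0.25 = 0.01299375
cancel: 0.65 × 0.35 × 0.9 × 0.3 × 0.3 = 0.0184275
P(cancel | x) = 0.0184275 / 0.03142125 ≈ 0.5865

0.5865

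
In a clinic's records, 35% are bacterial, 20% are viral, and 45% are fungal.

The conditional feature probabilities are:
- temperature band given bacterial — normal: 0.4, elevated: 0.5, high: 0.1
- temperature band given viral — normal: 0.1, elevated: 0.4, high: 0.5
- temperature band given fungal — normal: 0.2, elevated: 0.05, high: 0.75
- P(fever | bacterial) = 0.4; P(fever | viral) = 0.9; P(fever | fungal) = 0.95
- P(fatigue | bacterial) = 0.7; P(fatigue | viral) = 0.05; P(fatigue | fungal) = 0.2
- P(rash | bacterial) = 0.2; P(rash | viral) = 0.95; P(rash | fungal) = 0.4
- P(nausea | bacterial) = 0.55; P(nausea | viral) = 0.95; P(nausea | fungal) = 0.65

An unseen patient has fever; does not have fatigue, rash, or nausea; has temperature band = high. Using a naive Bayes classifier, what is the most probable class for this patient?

fungal

bacterial: 0.35 × 0.1 × 0.4 × (1−0.7) × (1−0.2) × (1−0.55) = 0.001512
viral: 0.2 × 0.5 × 0.9 × (1−0.05) × (1−0.95) × (1−0.95) = 0.00021375
fungal: 0.45 × 0.75 × 0.95 × (1−0.2) × (1−0.4) × (1−0.65) = 0.053865
Highest score → fungal.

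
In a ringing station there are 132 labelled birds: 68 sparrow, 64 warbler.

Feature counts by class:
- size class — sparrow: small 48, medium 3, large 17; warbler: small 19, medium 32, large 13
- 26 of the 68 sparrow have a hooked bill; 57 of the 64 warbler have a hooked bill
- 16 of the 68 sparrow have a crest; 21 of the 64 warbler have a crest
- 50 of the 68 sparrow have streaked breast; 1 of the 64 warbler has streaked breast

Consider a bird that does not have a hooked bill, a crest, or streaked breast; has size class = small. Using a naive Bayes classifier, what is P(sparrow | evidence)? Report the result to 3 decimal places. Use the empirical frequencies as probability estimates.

0.814

sparrow: (68/132) × (48/68) × (42/68) × (52/68) × (18/68) ≈ 0.0454638
warbler: (64/132) × (19/64) × (7/64) × (43/64) × (63/64) ≈ 0.0104123
P(sparrow | x) = 0.0454638 / 0.0558761 ≈ 0.814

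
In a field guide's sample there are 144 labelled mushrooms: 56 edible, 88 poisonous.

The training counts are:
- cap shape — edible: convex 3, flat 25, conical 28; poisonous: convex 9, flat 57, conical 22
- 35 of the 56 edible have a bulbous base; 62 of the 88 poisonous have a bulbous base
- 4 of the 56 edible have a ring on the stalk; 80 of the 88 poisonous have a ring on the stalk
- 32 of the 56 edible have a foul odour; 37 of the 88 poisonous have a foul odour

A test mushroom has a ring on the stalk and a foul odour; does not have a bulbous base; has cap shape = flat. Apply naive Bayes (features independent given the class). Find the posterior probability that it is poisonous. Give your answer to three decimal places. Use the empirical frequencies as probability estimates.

edible: (56/144) × (25/56) × (21/56) × (4/56) × (32/56) ≈ 0.00265731
poisonous: (88/144) × (57/88) × (26/88) × (80/88) × (37/88) ≈ 0.0447023
P(poisonous | x) = 0.0447023 / 0.04735961 ≈ 0.944

0.944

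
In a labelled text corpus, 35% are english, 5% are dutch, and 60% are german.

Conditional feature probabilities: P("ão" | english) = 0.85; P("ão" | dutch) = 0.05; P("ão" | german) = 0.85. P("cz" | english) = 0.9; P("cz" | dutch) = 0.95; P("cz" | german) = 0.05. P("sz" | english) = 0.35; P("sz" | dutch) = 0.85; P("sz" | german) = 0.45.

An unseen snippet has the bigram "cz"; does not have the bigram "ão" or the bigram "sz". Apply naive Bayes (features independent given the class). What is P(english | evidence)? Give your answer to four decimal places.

english: 0.35 × (1−0.85) × 0.9 × (1−0.35) = 0.0307125
dutch: 0.05 × (1−0.05) × 0.95 × (1−0.85) = 0.00676875
german: 0.6 × (1−0.85) × 0.05 × (1−0.45) = 0.002475
P(english | x) = 0.0307125 / 0.03995625 ≈ 0.7687

0.7687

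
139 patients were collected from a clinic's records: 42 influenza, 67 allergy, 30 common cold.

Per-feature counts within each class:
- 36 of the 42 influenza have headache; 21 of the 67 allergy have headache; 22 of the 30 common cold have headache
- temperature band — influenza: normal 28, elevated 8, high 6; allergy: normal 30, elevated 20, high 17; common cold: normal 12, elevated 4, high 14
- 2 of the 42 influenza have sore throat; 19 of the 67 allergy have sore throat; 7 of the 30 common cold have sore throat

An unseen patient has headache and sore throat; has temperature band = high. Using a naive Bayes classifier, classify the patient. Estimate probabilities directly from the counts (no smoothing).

influenza: (42/139) × (36/42) × (6/42) × (2/42) ≈ 0.00176186
allergy: (67/139) × (21/67) × (17/67) × (19/67) ≈ 0.0108707
common cold: (30/139) × (22/30) × (14/30) × (7/30) ≈ 0.0172342
Highest score → common cold.

common cold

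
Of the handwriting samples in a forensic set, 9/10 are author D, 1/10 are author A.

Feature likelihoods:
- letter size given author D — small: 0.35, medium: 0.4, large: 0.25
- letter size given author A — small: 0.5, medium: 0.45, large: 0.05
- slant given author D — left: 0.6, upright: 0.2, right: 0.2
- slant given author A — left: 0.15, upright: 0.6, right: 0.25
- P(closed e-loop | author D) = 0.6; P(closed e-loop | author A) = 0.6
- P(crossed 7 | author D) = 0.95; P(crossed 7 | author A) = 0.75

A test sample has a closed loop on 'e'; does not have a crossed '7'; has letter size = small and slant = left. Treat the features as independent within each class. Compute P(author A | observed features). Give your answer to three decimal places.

0.166

author D: 0.9 × 0.35 × 0.6 × 0.6 × (1−0.95) = 0.00567
author A: 0.1 × 0.5 × 0.15 × 0.6 × (1−0.75) = 0.001125
P(author A | x) = 0.001125 / 0.006795 ≈ 0.166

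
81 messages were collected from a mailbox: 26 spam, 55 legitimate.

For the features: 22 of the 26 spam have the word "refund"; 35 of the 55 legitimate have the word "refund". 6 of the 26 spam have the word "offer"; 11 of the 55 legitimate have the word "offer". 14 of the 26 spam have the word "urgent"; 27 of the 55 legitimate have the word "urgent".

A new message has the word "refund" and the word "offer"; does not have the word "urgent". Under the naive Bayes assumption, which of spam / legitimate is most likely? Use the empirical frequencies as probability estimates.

spam: (26/81) × (22/26) × (6/26) × (12/26) ≈ 0.0289283
legitimate: (55/81) × (35/55) × (11/55) × (28/55) ≈ 0.0439955
Highest score → legitimate.

legitimate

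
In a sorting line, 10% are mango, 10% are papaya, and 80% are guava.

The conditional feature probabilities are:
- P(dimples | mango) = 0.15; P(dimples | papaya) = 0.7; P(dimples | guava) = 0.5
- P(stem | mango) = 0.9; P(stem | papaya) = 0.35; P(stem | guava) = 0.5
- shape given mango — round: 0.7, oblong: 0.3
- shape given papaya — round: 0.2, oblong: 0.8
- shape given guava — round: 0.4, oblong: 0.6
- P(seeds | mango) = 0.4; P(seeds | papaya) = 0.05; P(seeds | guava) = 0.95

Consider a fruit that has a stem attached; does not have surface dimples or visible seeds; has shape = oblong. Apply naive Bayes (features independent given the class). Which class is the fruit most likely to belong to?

mango: 0.1 × (1−0.15) × 0.9 × 0.3 × (1−0.4) = 0.01377
papaya: 0.1 × (1−0.7) × 0.35 × 0.8 × (1−0.05) = 0.00798
guava: 0.8 × (1−0.5) × 0.5 × 0.6 × (1−0.95) = 0.006
Highest score → mango.

mango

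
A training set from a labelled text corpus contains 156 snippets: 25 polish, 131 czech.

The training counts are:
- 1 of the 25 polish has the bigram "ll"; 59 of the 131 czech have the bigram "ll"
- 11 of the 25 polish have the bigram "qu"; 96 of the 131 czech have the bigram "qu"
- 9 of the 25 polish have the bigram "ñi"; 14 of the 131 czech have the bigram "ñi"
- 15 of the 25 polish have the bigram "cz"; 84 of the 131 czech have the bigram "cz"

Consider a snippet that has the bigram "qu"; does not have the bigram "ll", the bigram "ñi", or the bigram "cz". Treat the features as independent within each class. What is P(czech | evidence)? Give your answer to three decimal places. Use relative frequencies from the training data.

polish: (25/156) × (24/25) × (11/25) × (16/25) × (10/25) ≈ 0.0173292
czech: (131/156) × (72/131) × (96/131) × (117/131) × (47/131) ≈ 0.10838
P(czech | x) = 0.10838 / 0.1257092 ≈ 0.862

0.862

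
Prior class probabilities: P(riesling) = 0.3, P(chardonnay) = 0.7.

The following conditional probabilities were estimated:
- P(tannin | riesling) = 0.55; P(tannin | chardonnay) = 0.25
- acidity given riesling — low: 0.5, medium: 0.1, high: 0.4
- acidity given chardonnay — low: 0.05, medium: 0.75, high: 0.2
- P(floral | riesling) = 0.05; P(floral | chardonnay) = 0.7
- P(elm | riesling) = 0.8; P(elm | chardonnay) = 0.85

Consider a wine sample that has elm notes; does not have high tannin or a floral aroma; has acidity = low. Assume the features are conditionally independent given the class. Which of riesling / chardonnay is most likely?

riesling

riesling: 0.3 × (1−0.55) × 0.5 × (1−0.05) × 0.8 = 0.0513
chardonnay: 0.7 × (1−0.25) × 0.05 × (1−0.7) × 0.85 = 0.00669375
Highest score → riesling.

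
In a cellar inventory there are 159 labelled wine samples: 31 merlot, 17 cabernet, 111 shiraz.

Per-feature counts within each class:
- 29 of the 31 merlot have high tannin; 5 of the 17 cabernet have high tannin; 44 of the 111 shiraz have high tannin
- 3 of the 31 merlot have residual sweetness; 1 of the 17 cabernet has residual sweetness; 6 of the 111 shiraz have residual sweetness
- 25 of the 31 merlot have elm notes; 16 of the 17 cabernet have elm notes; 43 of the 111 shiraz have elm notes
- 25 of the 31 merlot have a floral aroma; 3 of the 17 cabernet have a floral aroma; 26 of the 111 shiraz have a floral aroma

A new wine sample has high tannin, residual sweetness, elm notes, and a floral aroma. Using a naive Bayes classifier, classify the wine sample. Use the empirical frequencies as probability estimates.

merlot: (31/159) × (29/31) × (3/31) × (25/31) × (25/31) ≈ 0.0114793
cabernet: (17/159) × (5/17) × (1/17) × (16/17) × (3/17) ≈ 0.000307233
shiraz: (111/159) × (44/111) × (6/111) × (43/111) × (26/111) ≈ 0.00135731
Highest score → merlot.

merlot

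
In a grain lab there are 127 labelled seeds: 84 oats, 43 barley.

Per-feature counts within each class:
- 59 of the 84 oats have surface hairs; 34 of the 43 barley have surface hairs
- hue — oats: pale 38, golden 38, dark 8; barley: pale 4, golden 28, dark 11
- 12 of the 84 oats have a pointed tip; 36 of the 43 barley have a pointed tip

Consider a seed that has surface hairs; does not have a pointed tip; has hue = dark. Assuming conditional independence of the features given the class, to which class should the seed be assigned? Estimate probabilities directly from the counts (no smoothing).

oats: (84/127) × (59/84) × (8/84) × (72/84) ≈ 0.0379238
barley: (43/127) × (34/43) × (11/43) × (7/43) ≈ 0.0111488
Highest score → oats.

oats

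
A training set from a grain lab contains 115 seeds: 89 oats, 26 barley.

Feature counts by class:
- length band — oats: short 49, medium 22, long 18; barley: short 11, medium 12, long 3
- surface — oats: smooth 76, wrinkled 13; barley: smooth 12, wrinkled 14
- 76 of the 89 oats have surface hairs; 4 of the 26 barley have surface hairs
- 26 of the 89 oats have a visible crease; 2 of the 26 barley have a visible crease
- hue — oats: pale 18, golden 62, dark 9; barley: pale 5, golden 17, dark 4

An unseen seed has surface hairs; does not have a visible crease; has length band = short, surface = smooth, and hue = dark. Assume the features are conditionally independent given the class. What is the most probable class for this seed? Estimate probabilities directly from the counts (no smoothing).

oats: (89/115) × (49/89) × (76/89) × (76/89) × (63/89) × (9/89) ≈ 0.0222407
barley: (26/115) × (11/26) × (12/26) × (4/26) × (24/26) × (4/26) ≈ 0.000964526
Highest score → oats.

oats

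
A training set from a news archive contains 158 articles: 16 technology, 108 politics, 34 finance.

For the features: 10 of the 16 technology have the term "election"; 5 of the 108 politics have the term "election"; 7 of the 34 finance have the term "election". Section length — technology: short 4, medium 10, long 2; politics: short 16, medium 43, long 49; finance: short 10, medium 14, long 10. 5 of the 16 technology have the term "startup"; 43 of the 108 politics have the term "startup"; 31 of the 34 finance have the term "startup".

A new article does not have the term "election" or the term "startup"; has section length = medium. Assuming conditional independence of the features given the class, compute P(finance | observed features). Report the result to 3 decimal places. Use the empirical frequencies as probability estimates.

0.035

technology: (16/158) × (6/16) × (10/16) × (11/16) ≈ 0.0163172
politics: (108/158) × (103/108) × (43/108) × (65/108) ≈ 0.156212
finance: (34/158) × (27/34) × (14/34) × (3/34) ≈ 0.00620866
P(finance | x) = 0.00620866 / 0.17873786 ≈ 0.035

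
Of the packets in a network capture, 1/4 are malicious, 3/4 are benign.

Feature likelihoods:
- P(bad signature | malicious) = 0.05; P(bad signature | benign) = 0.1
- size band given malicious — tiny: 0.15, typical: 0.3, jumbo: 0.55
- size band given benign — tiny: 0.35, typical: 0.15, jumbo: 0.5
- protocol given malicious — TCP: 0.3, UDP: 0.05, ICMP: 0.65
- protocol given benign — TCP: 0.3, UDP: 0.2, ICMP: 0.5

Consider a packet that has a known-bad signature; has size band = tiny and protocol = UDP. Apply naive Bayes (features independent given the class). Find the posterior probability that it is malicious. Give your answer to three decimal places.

malicious: 0.25 × 0.05 × 0.15 × 0.05 = 0.00009375
benign: 0.75 × 0.1 × 0.35 × 0.2 = 0.00525
P(malicious | x) = 0.00009375 / 0.00534375 ≈ 0.018

0.018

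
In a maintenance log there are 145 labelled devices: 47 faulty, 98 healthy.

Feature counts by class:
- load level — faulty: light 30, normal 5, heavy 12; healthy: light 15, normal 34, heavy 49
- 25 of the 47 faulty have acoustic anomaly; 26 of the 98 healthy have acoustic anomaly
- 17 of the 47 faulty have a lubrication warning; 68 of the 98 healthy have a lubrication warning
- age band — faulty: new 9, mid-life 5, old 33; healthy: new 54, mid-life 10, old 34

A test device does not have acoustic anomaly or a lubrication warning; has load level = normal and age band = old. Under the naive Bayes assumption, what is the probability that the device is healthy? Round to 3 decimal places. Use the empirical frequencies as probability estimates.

faulty: (47/145) × (5/47) × (22/47) × (30/47) × (33/47) ≈ 0.0072338
healthy: (98/145) × (34/98) × (72/98) × (30/98) × (34/98) ≈ 0.0182964
P(healthy | x) = 0.0182964 / 0.0255302 ≈ 0.717

0.717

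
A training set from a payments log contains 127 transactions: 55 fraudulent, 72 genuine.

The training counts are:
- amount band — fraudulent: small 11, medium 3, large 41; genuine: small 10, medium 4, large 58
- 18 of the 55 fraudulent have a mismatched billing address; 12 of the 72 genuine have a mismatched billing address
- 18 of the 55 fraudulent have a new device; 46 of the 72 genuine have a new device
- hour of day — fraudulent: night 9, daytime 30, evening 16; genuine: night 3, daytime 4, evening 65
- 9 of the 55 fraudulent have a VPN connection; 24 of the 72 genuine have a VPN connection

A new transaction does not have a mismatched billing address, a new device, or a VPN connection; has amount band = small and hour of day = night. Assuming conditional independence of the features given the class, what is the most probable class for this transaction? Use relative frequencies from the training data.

fraudulent: (55/127) × (11/55) × (37/55) × (37/55) × (9/55) × (46/55) ≈ 0.00536466
genuine: (72/127) × (10/72) × (60/72) × (26/72) × (3/72) × (48/72) ≈ 0.000658193
Highest score → fraudulent.

fraudulent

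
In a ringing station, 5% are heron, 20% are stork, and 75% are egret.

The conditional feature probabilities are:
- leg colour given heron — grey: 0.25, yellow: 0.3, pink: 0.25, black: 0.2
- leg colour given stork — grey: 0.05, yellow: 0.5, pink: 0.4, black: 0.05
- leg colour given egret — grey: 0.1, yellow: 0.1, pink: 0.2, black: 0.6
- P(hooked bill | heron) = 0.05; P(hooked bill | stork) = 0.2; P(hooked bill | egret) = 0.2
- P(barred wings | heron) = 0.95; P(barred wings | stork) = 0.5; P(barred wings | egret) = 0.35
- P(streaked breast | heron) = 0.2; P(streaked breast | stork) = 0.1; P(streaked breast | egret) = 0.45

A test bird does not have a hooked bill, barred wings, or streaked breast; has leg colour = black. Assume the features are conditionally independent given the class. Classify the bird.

egret

heron: 0.05 × 0.2 × (1−0.05) × (1−0.95) × (1−0.2) = 0.00038
stork: 0.2 × 0.05 × (1−0.2) × (1−0.5) × (1−0.1) = 0.0036
egret: 0.75 × 0.6 × (1−0.2) × (1−0.35) × (1−0.45) = 0.1287
Highest score → egret.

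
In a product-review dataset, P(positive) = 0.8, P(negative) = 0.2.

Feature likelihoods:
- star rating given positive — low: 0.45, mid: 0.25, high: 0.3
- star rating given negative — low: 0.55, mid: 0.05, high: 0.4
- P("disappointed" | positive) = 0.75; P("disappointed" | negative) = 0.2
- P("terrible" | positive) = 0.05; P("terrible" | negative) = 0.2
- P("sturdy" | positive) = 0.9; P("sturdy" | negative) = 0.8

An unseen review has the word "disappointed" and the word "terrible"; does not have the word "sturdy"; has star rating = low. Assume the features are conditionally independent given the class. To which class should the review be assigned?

positive

positive: 0.8 × 0.45 × 0.75 × 0.05 × (1−0.9) = 0.00135
negative: 0.2 × 0.55 × 0.2 × 0.2 × (1−0.8) = 0.00088
Highest score → positive.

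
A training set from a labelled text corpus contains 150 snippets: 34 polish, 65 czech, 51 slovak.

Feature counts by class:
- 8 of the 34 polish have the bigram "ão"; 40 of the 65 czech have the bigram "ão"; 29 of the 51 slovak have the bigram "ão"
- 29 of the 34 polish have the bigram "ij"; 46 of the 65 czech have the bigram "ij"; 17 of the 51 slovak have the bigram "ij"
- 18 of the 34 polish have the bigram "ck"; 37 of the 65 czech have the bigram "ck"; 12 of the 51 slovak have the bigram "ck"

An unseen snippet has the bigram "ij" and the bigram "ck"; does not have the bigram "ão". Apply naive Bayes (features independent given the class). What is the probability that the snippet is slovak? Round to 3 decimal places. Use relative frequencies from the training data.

0.073

polish: (34/150) × (26/34) × (29/34) × (18/34) ≈ 0.0782699
czech: (65/150) × (25/65) × (46/65) × (37/65) ≈ 0.06714
slovak: (51/150) × (22/51) × (17/51) × (12/51) ≈ 0.0115033
P(slovak | x) = 0.0115033 / 0.1569132 ≈ 0.073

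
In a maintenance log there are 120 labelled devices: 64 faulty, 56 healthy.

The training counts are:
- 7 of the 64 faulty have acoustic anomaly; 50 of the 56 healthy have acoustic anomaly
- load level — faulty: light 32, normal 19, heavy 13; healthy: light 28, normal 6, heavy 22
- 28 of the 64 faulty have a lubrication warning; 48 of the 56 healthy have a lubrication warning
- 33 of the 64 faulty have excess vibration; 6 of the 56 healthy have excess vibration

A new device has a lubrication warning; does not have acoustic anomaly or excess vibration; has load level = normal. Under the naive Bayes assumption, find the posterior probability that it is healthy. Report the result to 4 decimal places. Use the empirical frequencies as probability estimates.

faulty: (64/120) × (57/64) × (19/64) × (28/64) × (31/64) = 0.0298831939697265625
healthy: (56/120) × (6/56) × (6/56) × (48/56) × (50/56) ≈ 0.00409985
P(healthy | x) = 0.00409985 / 0.0339830439697265625 ≈ 0.1206

0.1206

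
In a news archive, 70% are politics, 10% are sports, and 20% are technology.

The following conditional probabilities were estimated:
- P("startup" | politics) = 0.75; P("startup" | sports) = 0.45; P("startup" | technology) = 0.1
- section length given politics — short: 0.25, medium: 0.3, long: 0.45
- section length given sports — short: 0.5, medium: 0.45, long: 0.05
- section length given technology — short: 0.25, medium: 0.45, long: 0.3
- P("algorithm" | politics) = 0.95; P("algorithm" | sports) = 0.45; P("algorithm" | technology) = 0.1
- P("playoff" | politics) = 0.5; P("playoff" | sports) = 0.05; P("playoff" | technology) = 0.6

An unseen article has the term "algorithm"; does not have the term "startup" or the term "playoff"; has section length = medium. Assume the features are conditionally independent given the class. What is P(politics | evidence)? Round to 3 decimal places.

politics: 0.7 × (1−0.75) × 0.3 × 0.95 × (1−0.5) = 0.0249375
sports: 0.1 × (1−0.45) × 0.45 × 0.45 × (1−0.05) = 0.010580625
technology: 0.2 × (1−0.1) × 0.45 × 0.1 × (1−0.6) = 0.00324
P(politics | x) = 0.0249375 / 0.038758125 ≈ 0.643

0.643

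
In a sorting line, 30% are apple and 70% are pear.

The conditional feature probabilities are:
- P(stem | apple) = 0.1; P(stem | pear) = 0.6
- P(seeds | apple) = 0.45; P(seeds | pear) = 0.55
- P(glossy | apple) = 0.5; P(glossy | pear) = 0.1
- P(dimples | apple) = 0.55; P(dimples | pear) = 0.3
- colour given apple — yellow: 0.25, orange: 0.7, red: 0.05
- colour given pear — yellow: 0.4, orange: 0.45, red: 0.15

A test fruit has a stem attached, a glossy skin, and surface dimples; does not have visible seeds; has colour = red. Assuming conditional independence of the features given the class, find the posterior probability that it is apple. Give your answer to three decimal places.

apple: 0.3 × 0.1 × (1−0.45) × 0.5 × 0.55 × 0.05 = 0.000226875
pear: 0.7 × 0.6 × (1−0.55) × 0.1 × 0.3 × 0.15 = 0.0008505
P(apple | x) = 0.000226875 / 0.001077375 ≈ 0.211

0.211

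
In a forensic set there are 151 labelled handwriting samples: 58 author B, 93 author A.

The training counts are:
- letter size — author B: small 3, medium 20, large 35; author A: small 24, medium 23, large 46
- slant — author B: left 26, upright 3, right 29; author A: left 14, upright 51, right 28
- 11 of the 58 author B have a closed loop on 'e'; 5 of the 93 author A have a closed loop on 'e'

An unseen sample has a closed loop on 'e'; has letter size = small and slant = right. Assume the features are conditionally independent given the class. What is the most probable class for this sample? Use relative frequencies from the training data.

author A

author B: (58/151) × (3/58) × (29/58) × (11/58) ≈ 0.00188399
author A: (93/151) × (24/93) × (28/93) × (5/93) ≈ 0.00257274
Highest score → author A.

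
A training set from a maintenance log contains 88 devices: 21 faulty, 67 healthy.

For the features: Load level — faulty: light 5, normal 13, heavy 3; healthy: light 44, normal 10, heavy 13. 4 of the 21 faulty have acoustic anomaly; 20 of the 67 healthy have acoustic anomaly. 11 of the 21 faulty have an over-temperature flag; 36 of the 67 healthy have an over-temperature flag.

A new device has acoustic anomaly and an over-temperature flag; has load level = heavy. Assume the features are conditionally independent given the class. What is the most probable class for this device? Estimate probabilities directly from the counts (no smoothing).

healthy

faulty: (21/88) × (3/21) × (4/21) × (11/21) ≈ 0.00340136
healthy: (67/88) × (13/67) × (20/67) × (36/67) ≈ 0.0236943
Highest score → healthy.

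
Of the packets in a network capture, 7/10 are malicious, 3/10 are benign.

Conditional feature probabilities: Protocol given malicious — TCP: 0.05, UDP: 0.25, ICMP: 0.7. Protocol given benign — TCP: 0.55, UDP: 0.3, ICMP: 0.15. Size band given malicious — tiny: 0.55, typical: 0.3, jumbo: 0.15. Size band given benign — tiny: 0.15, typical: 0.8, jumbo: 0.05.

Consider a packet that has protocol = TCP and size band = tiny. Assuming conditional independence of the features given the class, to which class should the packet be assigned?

benign

malicious: 0.7 × 0.05 × 0.55 = 0.01925
benign: 0.3 × 0.55 × 0.15 = 0.02475
Highest score → benign.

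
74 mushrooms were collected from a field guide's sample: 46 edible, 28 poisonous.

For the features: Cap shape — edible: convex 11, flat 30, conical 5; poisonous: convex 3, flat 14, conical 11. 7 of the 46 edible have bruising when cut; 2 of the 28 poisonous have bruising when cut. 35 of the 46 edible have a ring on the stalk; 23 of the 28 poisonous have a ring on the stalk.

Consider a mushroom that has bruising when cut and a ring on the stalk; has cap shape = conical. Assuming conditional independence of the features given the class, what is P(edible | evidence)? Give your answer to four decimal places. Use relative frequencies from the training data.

edible: (46/74) × (5/46) × (7/46) × (35/46) ≈ 0.00782328
poisonous: (28/74) × (11/28) × (2/28) × (23/28) ≈ 0.00872173
P(edible | x) = 0.00782328 / 0.01654501 ≈ 0.4728

0.4728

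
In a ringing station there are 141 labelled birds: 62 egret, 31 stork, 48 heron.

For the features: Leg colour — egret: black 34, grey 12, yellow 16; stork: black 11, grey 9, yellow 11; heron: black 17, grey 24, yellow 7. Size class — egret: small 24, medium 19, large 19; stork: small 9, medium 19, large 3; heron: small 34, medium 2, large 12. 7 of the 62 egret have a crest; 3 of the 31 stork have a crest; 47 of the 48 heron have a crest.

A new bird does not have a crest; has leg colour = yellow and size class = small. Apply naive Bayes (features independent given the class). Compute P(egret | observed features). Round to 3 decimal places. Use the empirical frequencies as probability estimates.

egret: (62/141) × (16/62) × (24/62) × (55/62) ≈ 0.0389665
stork: (31/141) × (11/31) × (9/31) × (28/31) ≈ 0.0204574
heron: (48/141) × (7/48) × (34/48) × (1/48) ≈ 0.000732614
P(egret | x) = 0.0389665 / 0.060156514 ≈ 0.648

0.648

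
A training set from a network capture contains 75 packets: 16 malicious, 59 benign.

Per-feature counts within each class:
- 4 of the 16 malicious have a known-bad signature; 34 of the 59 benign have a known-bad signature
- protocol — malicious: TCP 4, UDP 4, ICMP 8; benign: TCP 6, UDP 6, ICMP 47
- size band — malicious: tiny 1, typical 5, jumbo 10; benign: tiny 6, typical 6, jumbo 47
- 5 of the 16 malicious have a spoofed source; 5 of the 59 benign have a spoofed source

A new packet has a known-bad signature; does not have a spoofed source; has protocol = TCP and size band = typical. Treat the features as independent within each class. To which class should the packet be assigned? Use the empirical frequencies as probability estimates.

benign

malicious: (16/75) × (4/16) × (4/16) × (5/16) × (11/16) ≈ 0.00286458
benign: (59/75) × (34/59) × (6/59) × (6/59) × (54/59) ≈ 0.00429099
Highest score → benign.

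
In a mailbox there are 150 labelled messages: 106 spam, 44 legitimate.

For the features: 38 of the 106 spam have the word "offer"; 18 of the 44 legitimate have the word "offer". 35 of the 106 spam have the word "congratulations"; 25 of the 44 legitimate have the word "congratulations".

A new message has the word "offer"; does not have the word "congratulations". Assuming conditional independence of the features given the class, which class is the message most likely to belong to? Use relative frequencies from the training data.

spam

spam: (106/150) × (38/106) × (71/106) ≈ 0.169686
legitimate: (44/150) × (18/44) × (19/44) ≈ 0.0518182
Highest score → spam.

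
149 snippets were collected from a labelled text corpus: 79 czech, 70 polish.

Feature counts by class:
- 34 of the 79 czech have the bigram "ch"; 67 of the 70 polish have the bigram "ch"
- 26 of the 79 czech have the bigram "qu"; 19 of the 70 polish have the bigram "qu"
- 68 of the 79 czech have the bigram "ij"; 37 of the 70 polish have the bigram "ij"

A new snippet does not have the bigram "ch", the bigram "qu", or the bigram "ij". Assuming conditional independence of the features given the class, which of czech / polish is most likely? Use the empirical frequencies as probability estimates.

czech

czech: (79/149) × (45/79) × (53/79) × (11/79) ≈ 0.0282124
polish: (70/149) × (3/70) × (51/70) × (33/70) ≈ 0.00691549
Highest score → czech.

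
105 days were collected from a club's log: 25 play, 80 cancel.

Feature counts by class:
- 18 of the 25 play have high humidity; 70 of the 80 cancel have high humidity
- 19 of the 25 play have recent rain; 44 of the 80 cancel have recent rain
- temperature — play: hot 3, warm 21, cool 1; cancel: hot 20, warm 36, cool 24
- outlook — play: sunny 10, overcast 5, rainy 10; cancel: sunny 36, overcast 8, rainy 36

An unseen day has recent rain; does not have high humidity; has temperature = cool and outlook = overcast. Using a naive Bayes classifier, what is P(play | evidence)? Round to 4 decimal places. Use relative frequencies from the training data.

0.2050

play: (25/105) × (7/25) × (19/25) × (1/25) × (5/25) ≈ 0.000405333
cancel: (80/105) × (10/80) × (44/80) × (24/80) × (8/80) ≈ 0.00157143
P(play | x) = 0.000405333 / 0.001976763 ≈ 0.2050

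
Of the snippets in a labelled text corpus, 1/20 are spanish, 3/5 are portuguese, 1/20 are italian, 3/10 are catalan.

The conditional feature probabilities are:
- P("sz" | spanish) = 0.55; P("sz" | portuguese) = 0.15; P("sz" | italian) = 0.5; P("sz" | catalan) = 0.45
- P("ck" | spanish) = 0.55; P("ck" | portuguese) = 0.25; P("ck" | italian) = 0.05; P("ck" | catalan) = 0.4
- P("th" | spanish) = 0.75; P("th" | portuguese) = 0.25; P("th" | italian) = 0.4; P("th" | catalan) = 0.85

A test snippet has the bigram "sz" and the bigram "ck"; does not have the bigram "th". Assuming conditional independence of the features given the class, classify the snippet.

spanish: 0.05 × 0.55 × 0.55 × (1−0.75) = 0.00378125
portuguese: 0.6 × 0.15 × 0.25 × (1−0.25) = 0.016875
italian: 0.05 × 0.5 × 0.05 × (1−0.4) = 0.00075
catalan: 0.3 × 0.45 × 0.4 × (1−0.85) = 0.0081
Highest score → portuguese.

portuguese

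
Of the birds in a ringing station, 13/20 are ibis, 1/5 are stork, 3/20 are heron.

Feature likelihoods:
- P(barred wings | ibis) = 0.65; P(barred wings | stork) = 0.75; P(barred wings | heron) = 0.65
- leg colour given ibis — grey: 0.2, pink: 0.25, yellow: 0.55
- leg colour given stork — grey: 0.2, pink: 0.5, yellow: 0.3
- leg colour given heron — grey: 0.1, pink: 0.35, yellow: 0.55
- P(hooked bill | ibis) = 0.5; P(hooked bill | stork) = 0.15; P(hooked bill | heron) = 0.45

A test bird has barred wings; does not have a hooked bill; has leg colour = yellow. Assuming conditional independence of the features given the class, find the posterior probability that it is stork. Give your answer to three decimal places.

ibis: 0.65 × 0.65 × 0.55 × (1−0.5) = 0.1161875
stork: 0.2 × 0.75 × 0.3 × (1−0.15) = 0.03825
heron: 0.15 × 0.65 × 0.55 × (1−0.45) = 0.02949375
P(stork | x) = 0.03825 / 0.18393125 ≈ 0.208

0.208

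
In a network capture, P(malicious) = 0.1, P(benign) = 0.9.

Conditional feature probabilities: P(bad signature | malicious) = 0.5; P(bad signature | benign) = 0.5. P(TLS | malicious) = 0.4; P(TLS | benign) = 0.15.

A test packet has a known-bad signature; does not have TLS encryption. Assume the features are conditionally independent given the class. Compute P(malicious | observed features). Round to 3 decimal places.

malicious: 0.1 × 0.5 × (1−0.4) = 0.03
benign: 0.9 × 0.5 × (1−0.15) = 0.3825
P(malicious | x) = 0.03 / 0.4125 ≈ 0.073

0.073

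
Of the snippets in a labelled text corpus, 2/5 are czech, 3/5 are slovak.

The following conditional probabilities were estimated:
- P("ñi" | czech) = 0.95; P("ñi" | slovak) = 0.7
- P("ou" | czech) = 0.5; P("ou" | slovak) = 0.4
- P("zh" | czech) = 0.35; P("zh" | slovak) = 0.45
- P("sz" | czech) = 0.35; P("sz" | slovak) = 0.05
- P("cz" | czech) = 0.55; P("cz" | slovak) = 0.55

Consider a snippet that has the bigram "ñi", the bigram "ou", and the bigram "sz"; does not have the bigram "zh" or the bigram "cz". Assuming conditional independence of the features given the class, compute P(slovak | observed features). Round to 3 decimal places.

czech: 0.4 × 0.95 × 0.5 × (1−0.35) × 0.35 × (1−0.55) = 0.01945125
slovak: 0.6 × 0.7 × 0.4 × (1−0.45) × 0.05 × (1−0.55) = 0.002079
P(slovak | x) = 0.002079 / 0.02153025 ≈ 0.097

0.097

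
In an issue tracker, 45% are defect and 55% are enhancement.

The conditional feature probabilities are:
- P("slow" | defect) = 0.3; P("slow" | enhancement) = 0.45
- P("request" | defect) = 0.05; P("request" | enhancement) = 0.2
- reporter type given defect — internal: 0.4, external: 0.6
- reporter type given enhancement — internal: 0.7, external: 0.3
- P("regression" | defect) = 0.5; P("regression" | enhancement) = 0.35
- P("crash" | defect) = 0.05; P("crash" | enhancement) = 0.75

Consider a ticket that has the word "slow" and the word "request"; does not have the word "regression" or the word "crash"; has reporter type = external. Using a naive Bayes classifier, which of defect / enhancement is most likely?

enhancement

defect: 0.45 × 0.3 × 0.05 × 0.6 × (1−0.5) × (1−0.05) = 0.00192375
enhancement: 0.55 × 0.45 × 0.2 × 0.3 × (1−0.35) × (1−0.75) = 0.002413125
Highest score → enhancement.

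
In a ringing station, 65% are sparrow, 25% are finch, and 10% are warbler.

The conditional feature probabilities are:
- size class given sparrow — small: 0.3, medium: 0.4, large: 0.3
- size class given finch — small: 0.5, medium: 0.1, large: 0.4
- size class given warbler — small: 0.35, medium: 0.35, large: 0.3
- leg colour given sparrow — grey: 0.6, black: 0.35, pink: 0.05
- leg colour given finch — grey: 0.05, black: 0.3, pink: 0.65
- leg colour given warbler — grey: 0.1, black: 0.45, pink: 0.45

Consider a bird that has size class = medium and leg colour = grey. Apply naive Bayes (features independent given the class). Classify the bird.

sparrow

sparrow: 0.65 × 0.4 × 0.6 = 0.156
finch: 0.25 × 0.1 × 0.05 = 0.00125
warbler: 0.1 × 0.35 × 0.1 = 0.0035
Highest score → sparrow.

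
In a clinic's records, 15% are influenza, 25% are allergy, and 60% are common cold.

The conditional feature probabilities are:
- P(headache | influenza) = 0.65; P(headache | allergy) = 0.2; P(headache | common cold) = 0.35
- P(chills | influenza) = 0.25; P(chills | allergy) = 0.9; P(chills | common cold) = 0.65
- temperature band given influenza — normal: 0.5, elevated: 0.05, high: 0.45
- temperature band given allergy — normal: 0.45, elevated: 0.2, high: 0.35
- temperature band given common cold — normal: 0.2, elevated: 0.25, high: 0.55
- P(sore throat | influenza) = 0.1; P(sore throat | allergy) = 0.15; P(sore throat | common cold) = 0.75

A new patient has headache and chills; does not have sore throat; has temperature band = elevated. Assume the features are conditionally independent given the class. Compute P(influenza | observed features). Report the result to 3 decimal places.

0.063

influenza: 0.15 × 0.65 × 0.25 × 0.05 × (1−0.1) = 0.001096875
allergy: 0.25 × 0.2 × 0.9 × 0.2 × (1−0.15) = 0.00765
common cold: 0.6 × 0.35 × 0.65 × 0.25 × (1−0.75) = 0.00853125
P(influenza | x) = 0.001096875 / 0.017278125 ≈ 0.063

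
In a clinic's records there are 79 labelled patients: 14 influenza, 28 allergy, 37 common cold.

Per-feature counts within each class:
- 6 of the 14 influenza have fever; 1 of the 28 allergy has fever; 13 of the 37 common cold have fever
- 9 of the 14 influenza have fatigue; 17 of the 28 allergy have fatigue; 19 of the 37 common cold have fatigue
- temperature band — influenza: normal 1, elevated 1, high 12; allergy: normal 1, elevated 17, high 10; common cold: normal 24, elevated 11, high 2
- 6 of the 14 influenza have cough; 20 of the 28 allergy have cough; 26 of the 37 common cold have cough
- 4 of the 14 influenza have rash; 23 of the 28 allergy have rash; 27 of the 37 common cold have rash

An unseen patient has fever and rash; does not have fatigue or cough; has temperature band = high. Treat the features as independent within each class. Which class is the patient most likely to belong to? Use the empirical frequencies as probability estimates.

influenza: (14/79) × (6/14) × (5/14) × (12/14) × (8/14) × (4/14) ≈ 0.00379589
allergy: (28/79) × (1/28) × (11/28) × (10/28) × (8/28) × (23/28) ≈ 0.000416823
common cold: (37/79) × (13/37) × (18/37) × (2/37) × (11/37) × (27/37) ≈ 0.00093879
Highest score → influenza.

influenza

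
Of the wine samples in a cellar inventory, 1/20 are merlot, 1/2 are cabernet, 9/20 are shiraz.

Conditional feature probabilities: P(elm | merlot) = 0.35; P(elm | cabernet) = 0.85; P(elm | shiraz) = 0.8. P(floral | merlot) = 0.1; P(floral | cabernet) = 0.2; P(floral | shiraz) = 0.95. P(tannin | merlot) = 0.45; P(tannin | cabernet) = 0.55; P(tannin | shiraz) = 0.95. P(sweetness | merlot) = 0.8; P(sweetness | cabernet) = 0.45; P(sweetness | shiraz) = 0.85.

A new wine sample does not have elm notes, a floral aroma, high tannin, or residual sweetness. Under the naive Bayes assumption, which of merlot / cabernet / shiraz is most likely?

merlot: 0.05 × (1−0.35) × (1−0.1) × (1−0.45) × (1−0.8) = 0.0032175
cabernet: 0.5 × (1−0.85) × (1−0.2) × (1−0.55) × (1−0.45) = 0.01485
shiraz: 0.45 × (1−0.8) × (1−0.95) × (1−0.95) × (1−0.85) = 0.00003375
Highest score → cabernet.

cabernet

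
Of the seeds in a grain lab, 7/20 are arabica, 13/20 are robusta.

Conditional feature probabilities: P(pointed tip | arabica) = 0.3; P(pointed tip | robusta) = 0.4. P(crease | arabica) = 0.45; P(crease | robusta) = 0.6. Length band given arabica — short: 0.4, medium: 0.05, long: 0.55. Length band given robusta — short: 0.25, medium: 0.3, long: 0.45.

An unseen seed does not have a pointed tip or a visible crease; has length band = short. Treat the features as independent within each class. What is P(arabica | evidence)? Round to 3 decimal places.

arabica: 0.35 × (1−0.3) × (1−0.45) × 0.4 = 0.0539
robusta: 0.65 × (1−0.4) × (1−0.6) × 0.25 = 0.039
P(arabica | x) = 0.0539 / 0.0929 ≈ 0.580

0.580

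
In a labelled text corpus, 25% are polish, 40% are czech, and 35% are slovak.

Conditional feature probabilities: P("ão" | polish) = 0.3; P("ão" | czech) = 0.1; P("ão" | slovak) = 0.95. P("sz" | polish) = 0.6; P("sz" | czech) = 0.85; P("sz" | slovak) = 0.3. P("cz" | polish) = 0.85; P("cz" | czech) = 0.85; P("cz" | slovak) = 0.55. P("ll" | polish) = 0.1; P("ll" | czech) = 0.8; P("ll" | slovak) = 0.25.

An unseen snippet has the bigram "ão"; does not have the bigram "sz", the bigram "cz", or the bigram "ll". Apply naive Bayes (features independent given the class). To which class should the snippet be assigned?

polish: 0.25 × 0.3 × (1−0.6) × (1−0.85) × (1−0.1) = 0.00405
czech: 0.4 × 0.1 × (1−0.85) × (1−0.85) × (1−0.8) = 0.00018
slovak: 0.35 × 0.95 × (1−0.3) × (1−0.55) × (1−0.25) = 0.078553125
Highest score → slovak.

slovak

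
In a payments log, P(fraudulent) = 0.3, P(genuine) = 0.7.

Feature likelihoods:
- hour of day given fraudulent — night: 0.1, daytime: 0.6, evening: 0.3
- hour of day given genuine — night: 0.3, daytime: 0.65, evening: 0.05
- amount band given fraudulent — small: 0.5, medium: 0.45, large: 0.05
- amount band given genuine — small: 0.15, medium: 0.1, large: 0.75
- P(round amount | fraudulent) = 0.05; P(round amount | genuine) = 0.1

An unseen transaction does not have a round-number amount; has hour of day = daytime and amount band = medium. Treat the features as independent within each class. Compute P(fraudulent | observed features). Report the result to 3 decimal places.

0.653

fraudulent: 0.3 × 0.6 × 0.45 × (1−0.05) = 0.07695
genuine: 0.7 × 0.65 × 0.1 × (1−0.1) = 0.04095
P(fraudulent | x) = 0.07695 / 0.1179 ≈ 0.653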